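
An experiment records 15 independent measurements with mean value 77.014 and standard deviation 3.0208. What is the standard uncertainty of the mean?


The standard uncertainty for Type A evaluation is u = s / sqrt(n).
u = 3.0208 / sqrt(15)
u = 3.0208 / 3.873
u = 0.78

0.78


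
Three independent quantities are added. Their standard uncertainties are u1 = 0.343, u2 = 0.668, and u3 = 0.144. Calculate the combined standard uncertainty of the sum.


For a sum of independent quantities, uc = sqrt(u1^2 + u2^2 + u3^2).
uc = sqrt(0.343^2 + 0.668^2 + 0.144^2)
uc = sqrt(0.117649 + 0.446224 + 0.020736)
uc = 0.7646

0.7646


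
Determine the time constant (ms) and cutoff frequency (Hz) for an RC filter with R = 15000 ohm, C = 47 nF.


Time constant: tau = R * C.
tau = 15000 * 4.70e-08 = 0.000705 s
tau = 0.705 ms
Cutoff frequency: fc = 1 / (2*pi*R*C).
fc = 1 / (2*pi*0.000705) = 225.75 Hz

tau = 0.705 ms, fc = 225.75 Hz


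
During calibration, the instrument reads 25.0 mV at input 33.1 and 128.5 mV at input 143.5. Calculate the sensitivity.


Sensitivity = (y2 - y1) / (x2 - x1).
S = (128.5 - 25.0) / (143.5 - 33.1)
S = 103.5 / 110.4
S = 0.9375 mV/unit

0.9375 mV/unit


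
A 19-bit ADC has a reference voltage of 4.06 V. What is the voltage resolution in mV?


The resolution (LSB) of an ADC is Vref / 2^n.
LSB = 4.06 / 2^19
LSB = 4.06 / 524288
LSB = 7.74e-06 V = 0.00774384 mV

0.00774384 mV


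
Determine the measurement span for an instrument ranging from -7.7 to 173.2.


Span = upper range - lower range.
Span = 173.2 - (-7.7)
Span = 180.9

180.9


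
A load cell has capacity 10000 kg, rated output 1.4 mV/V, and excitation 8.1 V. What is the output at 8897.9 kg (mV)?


Vout = rated_output * Vex * (load / capacity).
Vout = 1.4 * 8.1 * (8897.9 / 10000)
Vout = 1.4 * 8.1 * 0.88979
Vout = 10.09 mV

10.09 mV


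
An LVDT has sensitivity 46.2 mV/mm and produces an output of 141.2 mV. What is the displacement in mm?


Displacement = Vout / sensitivity.
d = 141.2 / 46.2
d = 3.056 mm

3.056 mm


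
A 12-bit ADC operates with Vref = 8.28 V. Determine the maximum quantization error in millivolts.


The maximum quantization error is +/- LSB/2.
LSB = Vref / 2^n = 8.28 / 4096 = 0.00202148 V
Max error = LSB / 2 = 0.00202148 / 2 = 0.00101074 V
Max error = 1.0107 mV

1.0107 mV


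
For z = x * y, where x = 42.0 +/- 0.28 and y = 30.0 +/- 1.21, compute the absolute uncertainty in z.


For a product z = x*y, the relative uncertainty is:
uz/z = sqrt((ux/x)^2 + (uy/y)^2)
Relative uncertainties: ux/x = 0.28/42.0 = 0.006667
uy/y = 1.21/30.0 = 0.040333
z = 42.0 * 30.0 = 1260.0
uz = 1260.0 * sqrt(0.006667^2 + 0.040333^2) = 51.51

51.51


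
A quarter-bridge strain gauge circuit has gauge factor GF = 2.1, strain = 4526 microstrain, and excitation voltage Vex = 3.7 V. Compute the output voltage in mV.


Quarter bridge output: Vout = (GF * epsilon * Vex) / 4.
Vout = (2.1 * 4526e-6 * 3.7) / 4
Vout = 0.03516702 / 4 V
Vout = 0.00879176 V = 8.7918 mV

8.7918 mV


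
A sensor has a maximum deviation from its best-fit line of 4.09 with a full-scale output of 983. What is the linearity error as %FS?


Linearity error = (max deviation / full scale) * 100%.
Linearity = (4.09 / 983) * 100
Linearity = 0.416 %FS

0.416 %FS


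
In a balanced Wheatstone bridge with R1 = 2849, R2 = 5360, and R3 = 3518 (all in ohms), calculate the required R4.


At balance: R1*R4 = R2*R3, so R4 = R2*R3/R1.
R4 = 5360 * 3518 / 2849
R4 = 18856480 / 2849
R4 = 6618.63 ohm

6618.63 ohm


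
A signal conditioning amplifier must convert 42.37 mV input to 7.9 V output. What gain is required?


Gain = Vout / Vin (converting to same units).
G = 7.9 V / 42.37 mV
G = 7900.0 mV / 42.37 mV
G = 186.45

186.45


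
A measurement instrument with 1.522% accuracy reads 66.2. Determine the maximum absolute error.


Absolute error = (accuracy% / 100) * reading.
Error = (1.522 / 100) * 66.2
Error = 0.01522 * 66.2
Error = 1.0076

1.0076


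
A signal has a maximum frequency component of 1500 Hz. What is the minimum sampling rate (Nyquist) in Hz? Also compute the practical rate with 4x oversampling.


By Nyquist theorem, fs_min = 2 * fmax.
fs_min = 2 * 1500 = 3000 Hz
Practical rate = 4 * fs_min = 4 * 3000 = 12000 Hz

fs_min = 3000 Hz, fs_practical = 12000 Hz


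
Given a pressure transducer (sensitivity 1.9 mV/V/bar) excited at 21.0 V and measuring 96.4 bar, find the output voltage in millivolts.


Output = sensitivity * Vex * P.
Vout = 1.9 * 21.0 * 96.4
Vout = 39.9 * 96.4
Vout = 3846.36 mV

3846.36 mV


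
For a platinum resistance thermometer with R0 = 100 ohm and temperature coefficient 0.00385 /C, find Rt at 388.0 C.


The RTD equation: Rt = R0 * (1 + alpha * T).
Rt = 100 * (1 + 0.00385 * 388.0)
Rt = 100 * (1 + 1.4938)
Rt = 100 * 2.4938
Rt = 249.38 ohm

249.38 ohm


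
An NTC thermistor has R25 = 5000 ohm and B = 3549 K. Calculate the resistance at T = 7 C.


NTC thermistor equation: Rt = R25 * exp(B * (1/T - 1/T25)).
T in Kelvin: 280.15 K, T25 = 298.15 K
1/T - 1/T25 = 1/280.15 - 1/298.15 = 0.0002155
B * (1/T - 1/T25) = 3549 * 0.0002155 = 0.7648
Rt = 5000 * exp(0.7648) = 10742.9 ohm

10742.9 ohm


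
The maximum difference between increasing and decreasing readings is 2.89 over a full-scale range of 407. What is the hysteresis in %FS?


Hysteresis = (max difference / full scale) * 100%.
H = (2.89 / 407) * 100
H = 0.71 %FS

0.71 %FS


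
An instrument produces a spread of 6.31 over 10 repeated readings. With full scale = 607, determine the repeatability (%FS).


Repeatability = (spread / full scale) * 100%.
R = (6.31 / 607) * 100
R = 1.04 %FS

1.04 %FS


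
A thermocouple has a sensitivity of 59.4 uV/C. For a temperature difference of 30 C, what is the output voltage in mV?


The thermocouple output V = sensitivity * dT.
V = 59.4 uV/C * 30 C
V = 1782.0 uV
V = 1.782 mV

1.782 mV


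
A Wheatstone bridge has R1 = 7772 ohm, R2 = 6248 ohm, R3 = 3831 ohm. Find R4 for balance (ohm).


At balance: R1*R4 = R2*R3, so R4 = R2*R3/R1.
R4 = 6248 * 3831 / 7772
R4 = 23936088 / 7772
R4 = 3079.78 ohm

3079.78 ohm


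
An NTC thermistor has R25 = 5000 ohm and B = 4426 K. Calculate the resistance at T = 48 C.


NTC thermistor equation: Rt = R25 * exp(B * (1/T - 1/T25)).
T in Kelvin: 321.15 K, T25 = 298.15 K
1/T - 1/T25 = 1/321.15 - 1/298.15 = -0.00024021
B * (1/T - 1/T25) = 4426 * -0.00024021 = -1.0632
Rt = 5000 * exp(-1.0632) = 1726.8 ohm

1726.8 ohm


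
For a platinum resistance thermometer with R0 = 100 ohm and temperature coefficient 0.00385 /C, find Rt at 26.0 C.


The RTD equation: Rt = R0 * (1 + alpha * T).
Rt = 100 * (1 + 0.00385 * 26.0)
Rt = 100 * (1 + 0.1001)
Rt = 100 * 1.1001
Rt = 110.01 ohm

110.01 ohm


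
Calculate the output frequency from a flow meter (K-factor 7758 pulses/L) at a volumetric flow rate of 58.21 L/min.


Frequency = K * Q / 60 (converting L/min to L/s).
f = 7758 * 58.21 / 60
f = 451593.18 / 60
f = 7526.55 Hz

7526.55 Hz


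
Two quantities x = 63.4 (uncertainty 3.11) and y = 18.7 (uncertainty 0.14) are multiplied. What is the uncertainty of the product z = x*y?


For a product z = x*y, the relative uncertainty is:
uz/z = sqrt((ux/x)^2 + (uy/y)^2)
Relative uncertainties: ux/x = 3.11/63.4 = 0.049054
uy/y = 0.14/18.7 = 0.007487
z = 63.4 * 18.7 = 1185.6
uz = 1185.6 * sqrt(0.049054^2 + 0.007487^2) = 58.83

58.83


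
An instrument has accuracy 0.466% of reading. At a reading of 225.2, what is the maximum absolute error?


Absolute error = (accuracy% / 100) * reading.
Error = (0.466 / 100) * 225.2
Error = 0.00466 * 225.2
Error = 1.0494

1.0494


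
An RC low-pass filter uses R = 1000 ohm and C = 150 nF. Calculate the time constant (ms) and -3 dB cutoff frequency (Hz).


Time constant: tau = R * C.
tau = 1000 * 1.50e-07 = 0.00015 s
tau = 0.15 ms
Cutoff frequency: fc = 1 / (2*pi*R*C).
fc = 1 / (2*pi*0.00015) = 1061.03 Hz

tau = 0.15 ms, fc = 1061.03 Hz


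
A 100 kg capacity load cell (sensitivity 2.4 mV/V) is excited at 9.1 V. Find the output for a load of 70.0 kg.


Vout = rated_output * Vex * (load / capacity).
Vout = 2.4 * 9.1 * (70.0 / 100)
Vout = 2.4 * 9.1 * 0.7
Vout = 15.288 mV

15.288 mV


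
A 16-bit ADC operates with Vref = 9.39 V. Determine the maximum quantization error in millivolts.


The maximum quantization error is +/- LSB/2.
LSB = Vref / 2^n = 9.39 / 65536 = 0.00014328 V
Max error = LSB / 2 = 0.00014328 / 2 = 7.164e-05 V
Max error = 0.0716 mV

0.0716 mV


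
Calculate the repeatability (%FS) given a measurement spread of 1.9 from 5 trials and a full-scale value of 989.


Repeatability = (spread / full scale) * 100%.
R = (1.9 / 989) * 100
R = 0.192 %FS

0.192 %FS


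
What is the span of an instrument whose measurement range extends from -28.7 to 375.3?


Span = upper range - lower range.
Span = 375.3 - (-28.7)
Span = 404.0

404.0


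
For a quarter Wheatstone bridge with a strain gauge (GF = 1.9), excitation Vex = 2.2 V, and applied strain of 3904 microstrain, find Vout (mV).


Quarter bridge output: Vout = (GF * epsilon * Vex) / 4.
Vout = (1.9 * 3904e-6 * 2.2) / 4
Vout = 0.01631872 / 4 V
Vout = 0.00407968 V = 4.0797 mV

4.0797 mV


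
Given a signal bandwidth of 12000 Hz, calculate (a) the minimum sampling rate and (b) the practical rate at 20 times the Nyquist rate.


By Nyquist theorem, fs_min = 2 * fmax.
fs_min = 2 * 12000 = 24000 Hz
Practical rate = 20 * fs_min = 20 * 24000 = 480000 Hz

fs_min = 24000 Hz, fs_practical = 480000 Hz


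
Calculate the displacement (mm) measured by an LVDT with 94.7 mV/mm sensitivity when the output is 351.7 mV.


Displacement = Vout / sensitivity.
d = 351.7 / 94.7
d = 3.714 mm

3.714 mm


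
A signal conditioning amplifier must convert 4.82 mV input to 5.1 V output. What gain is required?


Gain = Vout / Vin (converting to same units).
G = 5.1 V / 4.82 mV
G = 5100.0 mV / 4.82 mV
G = 1058.09

1058.09


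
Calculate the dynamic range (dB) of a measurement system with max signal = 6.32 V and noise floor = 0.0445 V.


Dynamic range = 20 * log10(Vmax / Vnoise).
DR = 20 * log10(6.32 / 0.0445)
DR = 20 * log10(142.02)
DR = 43.05 dB

43.05 dB


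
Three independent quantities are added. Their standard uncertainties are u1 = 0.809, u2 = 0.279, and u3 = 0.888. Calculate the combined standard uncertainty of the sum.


For a sum of independent quantities, uc = sqrt(u1^2 + u2^2 + u3^2).
uc = sqrt(0.809^2 + 0.279^2 + 0.888^2)
uc = sqrt(0.654481 + 0.077841 + 0.788544)
uc = 1.2332

1.2332


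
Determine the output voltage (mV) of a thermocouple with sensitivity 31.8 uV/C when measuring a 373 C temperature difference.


The thermocouple output V = sensitivity * dT.
V = 31.8 uV/C * 373 C
V = 11861.4 uV
V = 11.861 mV

11.861 mV


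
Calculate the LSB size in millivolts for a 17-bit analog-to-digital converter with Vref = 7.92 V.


The resolution (LSB) of an ADC is Vref / 2^n.
LSB = 7.92 / 2^17
LSB = 7.92 / 131072
LSB = 6.042e-05 V = 0.0604248 mV

0.0604248 mV


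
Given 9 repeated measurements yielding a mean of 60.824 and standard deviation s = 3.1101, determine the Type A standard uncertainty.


The standard uncertainty for Type A evaluation is u = s / sqrt(n).
u = 3.1101 / sqrt(9)
u = 3.1101 / 3.0
u = 1.0367

1.0367


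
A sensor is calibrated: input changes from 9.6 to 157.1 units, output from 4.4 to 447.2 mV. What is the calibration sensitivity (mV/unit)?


Sensitivity = (y2 - y1) / (x2 - x1).
S = (447.2 - 4.4) / (157.1 - 9.6)
S = 442.8 / 147.5
S = 3.002 mV/unit

3.002 mV/unit


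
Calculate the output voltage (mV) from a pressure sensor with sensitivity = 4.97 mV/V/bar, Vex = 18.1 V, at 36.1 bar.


Output = sensitivity * Vex * P.
Vout = 4.97 * 18.1 * 36.1
Vout = 89.957 * 36.1
Vout = 3247.45 mV

3247.45 mV


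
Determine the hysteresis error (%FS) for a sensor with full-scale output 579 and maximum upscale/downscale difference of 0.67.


Hysteresis = (max difference / full scale) * 100%.
H = (0.67 / 579) * 100
H = 0.116 %FS

0.116 %FS


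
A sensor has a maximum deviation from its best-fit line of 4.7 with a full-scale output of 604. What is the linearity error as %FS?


Linearity error = (max deviation / full scale) * 100%.
Linearity = (4.7 / 604) * 100
Linearity = 0.778 %FS

0.778 %FS


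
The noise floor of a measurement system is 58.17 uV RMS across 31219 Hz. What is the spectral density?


Noise spectral density = Vrms / sqrt(BW).
NSD = 58.17 / sqrt(31219)
NSD = 58.17 / 176.689
NSD = 0.3292 uV/sqrt(Hz)

0.3292 uV/sqrt(Hz)


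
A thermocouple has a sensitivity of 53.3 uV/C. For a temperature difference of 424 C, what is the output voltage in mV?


The thermocouple output V = sensitivity * dT.
V = 53.3 uV/C * 424 C
V = 22599.2 uV
V = 22.599 mV

22.599 mV


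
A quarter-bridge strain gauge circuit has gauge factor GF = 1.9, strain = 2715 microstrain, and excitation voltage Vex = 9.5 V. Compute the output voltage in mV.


Quarter bridge output: Vout = (GF * epsilon * Vex) / 4.
Vout = (1.9 * 2715e-6 * 9.5) / 4
Vout = 0.04900575 / 4 V
Vout = 0.01225144 V = 12.2514 mV

12.2514 mV


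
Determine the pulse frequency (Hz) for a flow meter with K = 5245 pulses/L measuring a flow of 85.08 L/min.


Frequency = K * Q / 60 (converting L/min to L/s).
f = 5245 * 85.08 / 60
f = 446244.6 / 60
f = 7437.41 Hz

7437.41 Hz


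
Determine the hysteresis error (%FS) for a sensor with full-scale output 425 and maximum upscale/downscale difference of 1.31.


Hysteresis = (max difference / full scale) * 100%.
H = (1.31 / 425) * 100
H = 0.308 %FS

0.308 %FS


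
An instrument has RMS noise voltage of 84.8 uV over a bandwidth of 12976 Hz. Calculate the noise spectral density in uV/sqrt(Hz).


Noise spectral density = Vrms / sqrt(BW).
NSD = 84.8 / sqrt(12976)
NSD = 84.8 / 113.9122
NSD = 0.7444 uV/sqrt(Hz)

0.7444 uV/sqrt(Hz)


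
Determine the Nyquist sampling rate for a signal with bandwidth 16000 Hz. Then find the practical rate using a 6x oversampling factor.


By Nyquist theorem, fs_min = 2 * fmax.
fs_min = 2 * 16000 = 32000 Hz
Practical rate = 6 * fs_min = 6 * 32000 = 192000 Hz

fs_min = 32000 Hz, fs_practical = 192000 Hz


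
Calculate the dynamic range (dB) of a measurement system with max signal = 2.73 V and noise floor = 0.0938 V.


Dynamic range = 20 * log10(Vmax / Vnoise).
DR = 20 * log10(2.73 / 0.0938)
DR = 20 * log10(29.1)
DR = 29.28 dB

29.28 dB


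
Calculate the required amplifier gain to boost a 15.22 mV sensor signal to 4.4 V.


Gain = Vout / Vin (converting to same units).
G = 4.4 V / 15.22 mV
G = 4400.0 mV / 15.22 mV
G = 289.09

289.09


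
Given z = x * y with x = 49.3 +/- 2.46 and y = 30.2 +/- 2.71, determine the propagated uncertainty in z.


For a product z = x*y, the relative uncertainty is:
uz/z = sqrt((ux/x)^2 + (uy/y)^2)
Relative uncertainties: ux/x = 2.46/49.3 = 0.049899
uy/y = 2.71/30.2 = 0.089735
z = 49.3 * 30.2 = 1488.9
uz = 1488.9 * sqrt(0.049899^2 + 0.089735^2) = 152.869

152.869


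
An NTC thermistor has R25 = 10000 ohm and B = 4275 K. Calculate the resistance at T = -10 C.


NTC thermistor equation: Rt = R25 * exp(B * (1/T - 1/T25)).
T in Kelvin: 263.15 K, T25 = 298.15 K
1/T - 1/T25 = 1/263.15 - 1/298.15 = 0.0004461
B * (1/T - 1/T25) = 4275 * 0.0004461 = 1.9071
Rt = 10000 * exp(1.9071) = 67333.1 ohm

67333.1 ohm


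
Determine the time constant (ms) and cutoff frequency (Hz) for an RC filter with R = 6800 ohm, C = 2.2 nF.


Time constant: tau = R * C.
tau = 6800 * 2.20e-09 = 1.496e-05 s
tau = 0.015 ms
Cutoff frequency: fc = 1 / (2*pi*R*C).
fc = 1 / (2*pi*1.496e-05) = 10638.7 Hz

tau = 0.015 ms, fc = 10638.7 Hz


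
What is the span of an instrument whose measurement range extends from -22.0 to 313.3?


Span = upper range - lower range.
Span = 313.3 - (-22.0)
Span = 335.3

335.3


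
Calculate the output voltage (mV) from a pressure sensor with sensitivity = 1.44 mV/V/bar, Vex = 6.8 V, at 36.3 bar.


Output = sensitivity * Vex * P.
Vout = 1.44 * 6.8 * 36.3
Vout = 9.792 * 36.3
Vout = 355.45 mV

355.45 mV


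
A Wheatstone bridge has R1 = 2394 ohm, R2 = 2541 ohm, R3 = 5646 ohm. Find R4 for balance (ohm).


At balance: R1*R4 = R2*R3, so R4 = R2*R3/R1.
R4 = 2541 * 5646 / 2394
R4 = 14346486 / 2394
R4 = 5992.68 ohm

5992.68 ohm


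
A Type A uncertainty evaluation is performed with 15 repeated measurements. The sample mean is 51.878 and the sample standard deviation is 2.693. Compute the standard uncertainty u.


The standard uncertainty for Type A evaluation is u = s / sqrt(n).
u = 2.693 / sqrt(15)
u = 2.693 / 3.873
u = 0.6953

0.6953


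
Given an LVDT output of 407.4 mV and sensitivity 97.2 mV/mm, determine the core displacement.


Displacement = Vout / sensitivity.
d = 407.4 / 97.2
d = 4.191 mm

4.191 mm


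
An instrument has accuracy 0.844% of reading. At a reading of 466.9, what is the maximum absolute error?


Absolute error = (accuracy% / 100) * reading.
Error = (0.844 / 100) * 466.9
Error = 0.00844 * 466.9
Error = 3.9406

3.9406


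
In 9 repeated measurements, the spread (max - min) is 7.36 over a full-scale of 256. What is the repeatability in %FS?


Repeatability = (spread / full scale) * 100%.
R = (7.36 / 256) * 100
R = 2.875 %FS

2.875 %FS


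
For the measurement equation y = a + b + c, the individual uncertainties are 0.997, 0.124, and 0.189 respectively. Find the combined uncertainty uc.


For a sum of independent quantities, uc = sqrt(u1^2 + u2^2 + u3^2).
uc = sqrt(0.997^2 + 0.124^2 + 0.189^2)
uc = sqrt(0.994009 + 0.015376 + 0.035721)
uc = 1.0223

1.0223


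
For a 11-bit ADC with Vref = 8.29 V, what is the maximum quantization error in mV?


The maximum quantization error is +/- LSB/2.
LSB = Vref / 2^n = 8.29 / 2048 = 0.00404785 V
Max error = LSB / 2 = 0.00404785 / 2 = 0.00202393 V
Max error = 2.0239 mV

2.0239 mV


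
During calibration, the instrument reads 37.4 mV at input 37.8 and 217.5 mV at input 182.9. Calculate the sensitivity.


Sensitivity = (y2 - y1) / (x2 - x1).
S = (217.5 - 37.4) / (182.9 - 37.8)
S = 180.1 / 145.1
S = 1.2412 mV/unit

1.2412 mV/unit


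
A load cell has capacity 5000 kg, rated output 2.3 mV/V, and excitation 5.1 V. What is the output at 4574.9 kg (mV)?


Vout = rated_output * Vex * (load / capacity).
Vout = 2.3 * 5.1 * (4574.9 / 5000)
Vout = 2.3 * 5.1 * 0.91498
Vout = 10.733 mV

10.733 mV


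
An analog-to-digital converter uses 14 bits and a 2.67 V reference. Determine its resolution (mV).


The resolution (LSB) of an ADC is Vref / 2^n.
LSB = 2.67 / 2^14
LSB = 2.67 / 16384
LSB = 0.00016296 V = 0.16296387 mV

0.16296387 mV


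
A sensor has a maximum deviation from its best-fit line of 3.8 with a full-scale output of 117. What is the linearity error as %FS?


Linearity error = (max deviation / full scale) * 100%.
Linearity = (3.8 / 117) * 100
Linearity = 3.248 %FS

3.248 %FS


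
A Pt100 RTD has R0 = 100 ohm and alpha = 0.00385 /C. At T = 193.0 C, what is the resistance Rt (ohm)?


The RTD equation: Rt = R0 * (1 + alpha * T).
Rt = 100 * (1 + 0.00385 * 193.0)
Rt = 100 * (1 + 0.74305)
Rt = 100 * 1.74305
Rt = 174.305 ohm

174.305 ohm


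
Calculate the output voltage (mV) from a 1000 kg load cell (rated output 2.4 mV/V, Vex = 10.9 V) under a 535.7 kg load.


Vout = rated_output * Vex * (load / capacity).
Vout = 2.4 * 10.9 * (535.7 / 1000)
Vout = 2.4 * 10.9 * 0.5357
Vout = 14.014 mV

14.014 mV


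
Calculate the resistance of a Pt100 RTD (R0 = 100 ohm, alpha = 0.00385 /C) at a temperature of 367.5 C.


The RTD equation: Rt = R0 * (1 + alpha * T).
Rt = 100 * (1 + 0.00385 * 367.5)
Rt = 100 * (1 + 1.414875)
Rt = 100 * 2.414875
Rt = 241.488 ohm

241.488 ohm


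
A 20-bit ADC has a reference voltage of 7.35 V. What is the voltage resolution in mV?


The resolution (LSB) of an ADC is Vref / 2^n.
LSB = 7.35 / 2^20
LSB = 7.35 / 1048576
LSB = 7.01e-06 V = 0.00700951 mV

0.00700951 mV


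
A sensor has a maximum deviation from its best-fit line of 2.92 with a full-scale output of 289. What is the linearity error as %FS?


Linearity error = (max deviation / full scale) * 100%.
Linearity = (2.92 / 289) * 100
Linearity = 1.01 %FS

1.01 %FS


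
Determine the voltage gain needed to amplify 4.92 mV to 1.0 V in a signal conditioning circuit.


Gain = Vout / Vin (converting to same units).
G = 1.0 V / 4.92 mV
G = 1000.0 mV / 4.92 mV
G = 203.25

203.25


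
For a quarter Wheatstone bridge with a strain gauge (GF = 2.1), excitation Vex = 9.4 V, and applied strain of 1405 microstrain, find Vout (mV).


Quarter bridge output: Vout = (GF * epsilon * Vex) / 4.
Vout = (2.1 * 1405e-6 * 9.4) / 4
Vout = 0.0277347 / 4 V
Vout = 0.00693368 V = 6.9337 mV

6.9337 mV


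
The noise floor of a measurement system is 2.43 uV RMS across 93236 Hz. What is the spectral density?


Noise spectral density = Vrms / sqrt(BW).
NSD = 2.43 / sqrt(93236)
NSD = 2.43 / 305.3457
NSD = 0.008 uV/sqrt(Hz)

0.008 uV/sqrt(Hz)


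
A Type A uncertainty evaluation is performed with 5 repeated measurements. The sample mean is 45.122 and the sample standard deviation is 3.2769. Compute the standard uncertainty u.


The standard uncertainty for Type A evaluation is u = s / sqrt(n).
u = 3.2769 / sqrt(5)
u = 3.2769 / 2.2361
u = 1.4655

1.4655


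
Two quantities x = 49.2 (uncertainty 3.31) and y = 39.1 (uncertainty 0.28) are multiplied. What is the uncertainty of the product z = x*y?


For a product z = x*y, the relative uncertainty is:
uz/z = sqrt((ux/x)^2 + (uy/y)^2)
Relative uncertainties: ux/x = 3.31/49.2 = 0.067276
uy/y = 0.28/39.1 = 0.007161
z = 49.2 * 39.1 = 1923.7
uz = 1923.7 * sqrt(0.067276^2 + 0.007161^2) = 130.152

130.152


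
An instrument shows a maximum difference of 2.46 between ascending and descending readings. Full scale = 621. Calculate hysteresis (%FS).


Hysteresis = (max difference / full scale) * 100%.
H = (2.46 / 621) * 100
H = 0.396 %FS

0.396 %FS


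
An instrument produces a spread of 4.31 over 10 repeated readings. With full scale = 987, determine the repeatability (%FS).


Repeatability = (spread / full scale) * 100%.
R = (4.31 / 987) * 100
R = 0.437 %FS

0.437 %FS


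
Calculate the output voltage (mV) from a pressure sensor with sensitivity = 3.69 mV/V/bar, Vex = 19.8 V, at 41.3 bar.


Output = sensitivity * Vex * P.
Vout = 3.69 * 19.8 * 41.3
Vout = 73.062 * 41.3
Vout = 3017.46 mV

3017.46 mV


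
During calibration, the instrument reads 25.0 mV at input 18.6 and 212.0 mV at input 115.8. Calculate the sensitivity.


Sensitivity = (y2 - y1) / (x2 - x1).
S = (212.0 - 25.0) / (115.8 - 18.6)
S = 187.0 / 97.2
S = 1.9239 mV/unit

1.9239 mV/unit


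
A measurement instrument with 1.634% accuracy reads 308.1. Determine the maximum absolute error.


Absolute error = (accuracy% / 100) * reading.
Error = (1.634 / 100) * 308.1
Error = 0.01634 * 308.1
Error = 5.0344

5.0344


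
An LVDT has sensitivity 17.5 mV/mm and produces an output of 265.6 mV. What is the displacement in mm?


Displacement = Vout / sensitivity.
d = 265.6 / 17.5
d = 15.177 mm

15.177 mm


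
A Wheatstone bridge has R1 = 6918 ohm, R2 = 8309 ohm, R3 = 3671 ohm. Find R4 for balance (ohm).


At balance: R1*R4 = R2*R3, so R4 = R2*R3/R1.
R4 = 8309 * 3671 / 6918
R4 = 30502339 / 6918
R4 = 4409.13 ohm

4409.13 ohm


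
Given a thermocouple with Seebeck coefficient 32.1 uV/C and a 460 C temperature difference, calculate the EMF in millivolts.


The thermocouple output V = sensitivity * dT.
V = 32.1 uV/C * 460 C
V = 14766.0 uV
V = 14.766 mV

14.766 mV


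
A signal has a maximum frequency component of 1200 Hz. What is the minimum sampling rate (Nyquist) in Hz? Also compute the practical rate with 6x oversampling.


By Nyquist theorem, fs_min = 2 * fmax.
fs_min = 2 * 1200 = 2400 Hz
Practical rate = 6 * fs_min = 6 * 2400 = 14400 Hz

fs_min = 2400 Hz, fs_practical = 14400 Hz


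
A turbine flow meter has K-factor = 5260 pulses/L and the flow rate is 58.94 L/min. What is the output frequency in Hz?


Frequency = K * Q / 60 (converting L/min to L/s).
f = 5260 * 58.94 / 60
f = 310024.4 / 60
f = 5167.07 Hz

5167.07 Hz


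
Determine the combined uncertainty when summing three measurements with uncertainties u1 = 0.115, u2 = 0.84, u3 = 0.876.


For a sum of independent quantities, uc = sqrt(u1^2 + u2^2 + u3^2).
uc = sqrt(0.115^2 + 0.84^2 + 0.876^2)
uc = sqrt(0.013225 + 0.7056 + 0.767376)
uc = 1.2191

1.2191


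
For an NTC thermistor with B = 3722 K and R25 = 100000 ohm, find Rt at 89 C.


NTC thermistor equation: Rt = R25 * exp(B * (1/T - 1/T25)).
T in Kelvin: 362.15 K, T25 = 298.15 K
1/T - 1/T25 = 1/362.15 - 1/298.15 = -0.00059273
B * (1/T - 1/T25) = 3722 * -0.00059273 = -2.2061
Rt = 100000 * exp(-2.2061) = 11012.5 ohm

11012.5 ohm


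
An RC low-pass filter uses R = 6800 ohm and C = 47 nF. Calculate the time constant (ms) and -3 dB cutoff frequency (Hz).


Time constant: tau = R * C.
tau = 6800 * 4.70e-08 = 0.0003196 s
tau = 0.3196 ms
Cutoff frequency: fc = 1 / (2*pi*R*C).
fc = 1 / (2*pi*0.0003196) = 497.98 Hz

tau = 0.3196 ms, fc = 497.98 Hz


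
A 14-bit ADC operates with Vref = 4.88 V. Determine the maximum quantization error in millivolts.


The maximum quantization error is +/- LSB/2.
LSB = Vref / 2^n = 4.88 / 16384 = 0.00029785 V
Max error = LSB / 2 = 0.00029785 / 2 = 0.00014893 V
Max error = 0.1489 mV

0.1489 mV


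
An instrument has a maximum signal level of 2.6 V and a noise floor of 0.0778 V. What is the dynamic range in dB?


Dynamic range = 20 * log10(Vmax / Vnoise).
DR = 20 * log10(2.6 / 0.0778)
DR = 20 * log10(33.42)
DR = 30.48 dB

30.48 dB


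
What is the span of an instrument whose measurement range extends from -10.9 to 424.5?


Span = upper range - lower range.
Span = 424.5 - (-10.9)
Span = 435.4

435.4


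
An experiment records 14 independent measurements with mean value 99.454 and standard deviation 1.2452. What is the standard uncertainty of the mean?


The standard uncertainty for Type A evaluation is u = s / sqrt(n).
u = 1.2452 / sqrt(14)
u = 1.2452 / 3.7417
u = 0.3328

0.3328


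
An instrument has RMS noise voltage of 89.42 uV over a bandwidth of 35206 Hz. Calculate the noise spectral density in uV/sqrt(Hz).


Noise spectral density = Vrms / sqrt(BW).
NSD = 89.42 / sqrt(35206)
NSD = 89.42 / 187.6326
NSD = 0.4766 uV/sqrt(Hz)

0.4766 uV/sqrt(Hz)


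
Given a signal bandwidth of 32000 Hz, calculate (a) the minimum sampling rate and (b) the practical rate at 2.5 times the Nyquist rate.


By Nyquist theorem, fs_min = 2 * fmax.
fs_min = 2 * 32000 = 64000 Hz
Practical rate = 2.5 * fs_min = 2.5 * 64000 = 160000 Hz

fs_min = 64000 Hz, fs_practical = 160000 Hz


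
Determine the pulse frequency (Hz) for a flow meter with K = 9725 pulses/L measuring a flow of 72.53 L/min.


Frequency = K * Q / 60 (converting L/min to L/s).
f = 9725 * 72.53 / 60
f = 705354.25 / 60
f = 11755.9 Hz

11755.9 Hz


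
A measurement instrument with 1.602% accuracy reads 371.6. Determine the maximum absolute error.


Absolute error = (accuracy% / 100) * reading.
Error = (1.602 / 100) * 371.6
Error = 0.01602 * 371.6
Error = 5.953

5.953


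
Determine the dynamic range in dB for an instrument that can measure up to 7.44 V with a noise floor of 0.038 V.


Dynamic range = 20 * log10(Vmax / Vnoise).
DR = 20 * log10(7.44 / 0.038)
DR = 20 * log10(195.79)
DR = 45.84 dB

45.84 dB


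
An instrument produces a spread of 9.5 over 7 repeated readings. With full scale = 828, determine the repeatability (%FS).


Repeatability = (spread / full scale) * 100%.
R = (9.5 / 828) * 100
R = 1.147 %FS

1.147 %FS


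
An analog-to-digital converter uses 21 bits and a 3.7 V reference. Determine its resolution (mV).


The resolution (LSB) of an ADC is Vref / 2^n.
LSB = 3.7 / 2^21
LSB = 3.7 / 2097152
LSB = 1.76e-06 V = 0.0017643 mV

0.0017643 mV


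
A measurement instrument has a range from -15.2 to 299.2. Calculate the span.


Span = upper range - lower range.
Span = 299.2 - (-15.2)
Span = 314.4

314.4


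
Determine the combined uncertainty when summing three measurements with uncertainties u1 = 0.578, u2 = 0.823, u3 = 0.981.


For a sum of independent quantities, uc = sqrt(u1^2 + u2^2 + u3^2).
uc = sqrt(0.578^2 + 0.823^2 + 0.981^2)
uc = sqrt(0.334084 + 0.677329 + 0.962361)
uc = 1.4049

1.4049


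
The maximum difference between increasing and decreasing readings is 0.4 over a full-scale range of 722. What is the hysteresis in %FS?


Hysteresis = (max difference / full scale) * 100%.
H = (0.4 / 722) * 100
H = 0.055 %FS

0.055 %FS


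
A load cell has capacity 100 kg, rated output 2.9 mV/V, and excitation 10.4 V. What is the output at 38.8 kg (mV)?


Vout = rated_output * Vex * (load / capacity).
Vout = 2.9 * 10.4 * (38.8 / 100)
Vout = 2.9 * 10.4 * 0.388
Vout = 11.702 mV

11.702 mV


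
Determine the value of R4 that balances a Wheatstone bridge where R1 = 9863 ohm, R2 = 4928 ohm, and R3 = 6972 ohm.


At balance: R1*R4 = R2*R3, so R4 = R2*R3/R1.
R4 = 4928 * 6972 / 9863
R4 = 34358016 / 9863
R4 = 3483.53 ohm

3483.53 ohm


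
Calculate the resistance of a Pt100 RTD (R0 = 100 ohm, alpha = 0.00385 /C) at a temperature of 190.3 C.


The RTD equation: Rt = R0 * (1 + alpha * T).
Rt = 100 * (1 + 0.00385 * 190.3)
Rt = 100 * (1 + 0.732655)
Rt = 100 * 1.732655
Rt = 173.266 ohm

173.266 ohm


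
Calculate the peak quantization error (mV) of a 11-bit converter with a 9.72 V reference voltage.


The maximum quantization error is +/- LSB/2.
LSB = Vref / 2^n = 9.72 / 2048 = 0.00474609 V
Max error = LSB / 2 = 0.00474609 / 2 = 0.00237305 V
Max error = 2.373 mV

2.373 mV


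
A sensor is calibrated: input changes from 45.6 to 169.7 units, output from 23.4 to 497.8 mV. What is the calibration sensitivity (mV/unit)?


Sensitivity = (y2 - y1) / (x2 - x1).
S = (497.8 - 23.4) / (169.7 - 45.6)
S = 474.4 / 124.1
S = 3.8227 mV/unit

3.8227 mV/unit


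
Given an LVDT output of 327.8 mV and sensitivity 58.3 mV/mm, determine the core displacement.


Displacement = Vout / sensitivity.
d = 327.8 / 58.3
d = 5.623 mm

5.623 mm


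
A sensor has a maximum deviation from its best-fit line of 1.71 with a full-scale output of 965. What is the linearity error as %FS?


Linearity error = (max deviation / full scale) * 100%.
Linearity = (1.71 / 965) * 100
Linearity = 0.177 %FS

0.177 %FS


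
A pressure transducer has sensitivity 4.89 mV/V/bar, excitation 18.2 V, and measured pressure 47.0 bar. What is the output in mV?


Output = sensitivity * Vex * P.
Vout = 4.89 * 18.2 * 47.0
Vout = 88.998 * 47.0
Vout = 4182.91 mV

4182.91 mV


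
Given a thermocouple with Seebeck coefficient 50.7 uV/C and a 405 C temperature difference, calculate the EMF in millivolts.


The thermocouple output V = sensitivity * dT.
V = 50.7 uV/C * 405 C
V = 20533.5 uV
V = 20.534 mV

20.534 mV


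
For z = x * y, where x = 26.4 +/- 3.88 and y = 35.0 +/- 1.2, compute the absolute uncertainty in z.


For a product z = x*y, the relative uncertainty is:
uz/z = sqrt((ux/x)^2 + (uy/y)^2)
Relative uncertainties: ux/x = 3.88/26.4 = 0.14697
uy/y = 1.2/35.0 = 0.034286
z = 26.4 * 35.0 = 924.0
uz = 924.0 * sqrt(0.14697^2 + 0.034286^2) = 139.446

139.446


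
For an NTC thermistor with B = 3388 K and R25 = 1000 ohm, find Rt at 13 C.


NTC thermistor equation: Rt = R25 * exp(B * (1/T - 1/T25)).
T in Kelvin: 286.15 K, T25 = 298.15 K
1/T - 1/T25 = 1/286.15 - 1/298.15 = 0.00014065
B * (1/T - 1/T25) = 3388 * 0.00014065 = 0.4765
Rt = 1000 * exp(0.4765) = 1610.5 ohm

1610.5 ohm


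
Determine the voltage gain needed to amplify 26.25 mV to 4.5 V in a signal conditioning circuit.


Gain = Vout / Vin (converting to same units).
G = 4.5 V / 26.25 mV
G = 4500.0 mV / 26.25 mV
G = 171.43

171.43


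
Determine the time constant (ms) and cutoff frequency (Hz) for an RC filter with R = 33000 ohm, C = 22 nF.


Time constant: tau = R * C.
tau = 33000 * 2.20e-08 = 0.000726 s
tau = 0.726 ms
Cutoff frequency: fc = 1 / (2*pi*R*C).
fc = 1 / (2*pi*0.000726) = 219.22 Hz

tau = 0.726 ms, fc = 219.22 Hz


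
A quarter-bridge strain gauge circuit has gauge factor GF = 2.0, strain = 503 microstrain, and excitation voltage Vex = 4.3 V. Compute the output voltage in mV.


Quarter bridge output: Vout = (GF * epsilon * Vex) / 4.
Vout = (2.0 * 503e-6 * 4.3) / 4
Vout = 0.0043258 / 4 V
Vout = 0.00108145 V = 1.0814 mV

1.0814 mV


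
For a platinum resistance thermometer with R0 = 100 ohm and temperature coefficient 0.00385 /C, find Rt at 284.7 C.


The RTD equation: Rt = R0 * (1 + alpha * T).
Rt = 100 * (1 + 0.00385 * 284.7)
Rt = 100 * (1 + 1.096095)
Rt = 100 * 2.096095
Rt = 209.609 ohm

209.609 ohm


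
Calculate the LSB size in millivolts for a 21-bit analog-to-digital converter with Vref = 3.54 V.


The resolution (LSB) of an ADC is Vref / 2^n.
LSB = 3.54 / 2^21
LSB = 3.54 / 2097152
LSB = 1.69e-06 V = 0.001688 mV

0.001688 mV


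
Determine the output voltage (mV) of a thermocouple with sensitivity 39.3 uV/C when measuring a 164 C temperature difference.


The thermocouple output V = sensitivity * dT.
V = 39.3 uV/C * 164 C
V = 6445.2 uV
V = 6.445 mV

6.445 mV


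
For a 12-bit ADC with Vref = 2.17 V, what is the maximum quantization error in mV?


The maximum quantization error is +/- LSB/2.
LSB = Vref / 2^n = 2.17 / 4096 = 0.00052979 V
Max error = LSB / 2 = 0.00052979 / 2 = 0.00026489 V
Max error = 0.2649 mV

0.2649 mV


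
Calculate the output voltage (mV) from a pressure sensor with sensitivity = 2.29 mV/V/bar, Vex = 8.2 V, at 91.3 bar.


Output = sensitivity * Vex * P.
Vout = 2.29 * 8.2 * 91.3
Vout = 18.778 * 91.3
Vout = 1714.43 mV

1714.43 mV


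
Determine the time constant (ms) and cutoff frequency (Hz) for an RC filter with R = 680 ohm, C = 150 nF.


Time constant: tau = R * C.
tau = 680 * 1.50e-07 = 0.000102 s
tau = 0.102 ms
Cutoff frequency: fc = 1 / (2*pi*R*C).
fc = 1 / (2*pi*0.000102) = 1560.34 Hz

tau = 0.102 ms, fc = 1560.34 Hz


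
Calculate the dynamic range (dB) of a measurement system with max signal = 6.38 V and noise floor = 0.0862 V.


Dynamic range = 20 * log10(Vmax / Vnoise).
DR = 20 * log10(6.38 / 0.0862)
DR = 20 * log10(74.01)
DR = 37.39 dB

37.39 dB


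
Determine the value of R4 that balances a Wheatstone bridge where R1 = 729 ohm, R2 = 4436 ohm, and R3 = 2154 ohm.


At balance: R1*R4 = R2*R3, so R4 = R2*R3/R1.
R4 = 4436 * 2154 / 729
R4 = 9555144 / 729
R4 = 13107.19 ohm

13107.19 ohm


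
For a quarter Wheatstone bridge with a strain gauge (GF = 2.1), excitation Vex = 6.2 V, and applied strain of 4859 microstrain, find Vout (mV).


Quarter bridge output: Vout = (GF * epsilon * Vex) / 4.
Vout = (2.1 * 4859e-6 * 6.2) / 4
Vout = 0.06326418 / 4 V
Vout = 0.01581604 V = 15.816 mV

15.816 mV


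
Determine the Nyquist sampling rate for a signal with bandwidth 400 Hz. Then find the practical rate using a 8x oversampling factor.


By Nyquist theorem, fs_min = 2 * fmax.
fs_min = 2 * 400 = 800 Hz
Practical rate = 8 * fs_min = 8 * 800 = 6400 Hz

fs_min = 800 Hz, fs_practical = 6400 Hz


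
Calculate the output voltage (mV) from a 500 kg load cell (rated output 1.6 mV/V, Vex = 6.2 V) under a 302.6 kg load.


Vout = rated_output * Vex * (load / capacity).
Vout = 1.6 * 6.2 * (302.6 / 500)
Vout = 1.6 * 6.2 * 0.6052
Vout = 6.004 mV

6.004 mV


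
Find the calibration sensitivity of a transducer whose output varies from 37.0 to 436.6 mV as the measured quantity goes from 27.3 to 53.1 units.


Sensitivity = (y2 - y1) / (x2 - x1).
S = (436.6 - 37.0) / (53.1 - 27.3)
S = 399.6 / 25.8
S = 15.4884 mV/unit

15.4884 mV/unit


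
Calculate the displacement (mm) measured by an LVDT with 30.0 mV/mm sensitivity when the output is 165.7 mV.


Displacement = Vout / sensitivity.
d = 165.7 / 30.0
d = 5.523 mm

5.523 mm


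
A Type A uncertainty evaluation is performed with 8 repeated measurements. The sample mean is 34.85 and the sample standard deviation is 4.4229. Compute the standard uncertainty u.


The standard uncertainty for Type A evaluation is u = s / sqrt(n).
u = 4.4229 / sqrt(8)
u = 4.4229 / 2.8284
u = 1.5637

1.5637


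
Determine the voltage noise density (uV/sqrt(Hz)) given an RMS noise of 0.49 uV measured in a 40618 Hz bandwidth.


Noise spectral density = Vrms / sqrt(BW).
NSD = 0.49 / sqrt(40618)
NSD = 0.49 / 201.5391
NSD = 0.0024 uV/sqrt(Hz)

0.0024 uV/sqrt(Hz)


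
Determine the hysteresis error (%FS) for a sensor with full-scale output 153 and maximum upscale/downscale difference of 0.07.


Hysteresis = (max difference / full scale) * 100%.
H = (0.07 / 153) * 100
H = 0.046 %FS

0.046 %FS


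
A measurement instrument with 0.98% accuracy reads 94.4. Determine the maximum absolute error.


Absolute error = (accuracy% / 100) * reading.
Error = (0.98 / 100) * 94.4
Error = 0.0098 * 94.4
Error = 0.9251

0.9251


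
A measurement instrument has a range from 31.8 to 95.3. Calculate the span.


Span = upper range - lower range.
Span = 95.3 - (31.8)
Span = 63.5

63.5


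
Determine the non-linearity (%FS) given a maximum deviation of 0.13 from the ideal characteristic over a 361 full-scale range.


Linearity error = (max deviation / full scale) * 100%.
Linearity = (0.13 / 361) * 100
Linearity = 0.036 %FS

0.036 %FS


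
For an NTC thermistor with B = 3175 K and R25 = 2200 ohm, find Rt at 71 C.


NTC thermistor equation: Rt = R25 * exp(B * (1/T - 1/T25)).
T in Kelvin: 344.15 K, T25 = 298.15 K
1/T - 1/T25 = 1/344.15 - 1/298.15 = -0.00044831
B * (1/T - 1/T25) = 3175 * -0.00044831 = -1.4234
Rt = 2200 * exp(-1.4234) = 530.0 ohm

530.0 ohm


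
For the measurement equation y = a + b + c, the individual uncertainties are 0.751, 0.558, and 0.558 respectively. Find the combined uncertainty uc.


For a sum of independent quantities, uc = sqrt(u1^2 + u2^2 + u3^2).
uc = sqrt(0.751^2 + 0.558^2 + 0.558^2)
uc = sqrt(0.564001 + 0.311364 + 0.311364)
uc = 1.0894

1.0894


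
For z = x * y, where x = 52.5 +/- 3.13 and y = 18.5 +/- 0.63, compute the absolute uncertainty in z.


For a product z = x*y, the relative uncertainty is:
uz/z = sqrt((ux/x)^2 + (uy/y)^2)
Relative uncertainties: ux/x = 3.13/52.5 = 0.059619
uy/y = 0.63/18.5 = 0.034054
z = 52.5 * 18.5 = 971.2
uz = 971.2 * sqrt(0.059619^2 + 0.034054^2) = 66.685

66.685


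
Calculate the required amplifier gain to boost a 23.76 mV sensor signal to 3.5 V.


Gain = Vout / Vin (converting to same units).
G = 3.5 V / 23.76 mV
G = 3500.0 mV / 23.76 mV
G = 147.31

147.31


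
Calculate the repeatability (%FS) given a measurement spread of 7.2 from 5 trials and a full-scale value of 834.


Repeatability = (spread / full scale) * 100%.
R = (7.2 / 834) * 100
R = 0.863 %FS

0.863 %FS


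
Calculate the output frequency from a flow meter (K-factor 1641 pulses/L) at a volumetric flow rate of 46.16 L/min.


Frequency = K * Q / 60 (converting L/min to L/s).
f = 1641 * 46.16 / 60
f = 75748.56 / 60
f = 1262.48 Hz

1262.48 Hz


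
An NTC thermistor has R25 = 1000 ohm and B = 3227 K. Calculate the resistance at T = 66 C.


NTC thermistor equation: Rt = R25 * exp(B * (1/T - 1/T25)).
T in Kelvin: 339.15 K, T25 = 298.15 K
1/T - 1/T25 = 1/339.15 - 1/298.15 = -0.00040547
B * (1/T - 1/T25) = 3227 * -0.00040547 = -1.3084
Rt = 1000 * exp(-1.3084) = 270.2 ohm

270.2 ohm


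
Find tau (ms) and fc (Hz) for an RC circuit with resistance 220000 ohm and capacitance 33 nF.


Time constant: tau = R * C.
tau = 220000 * 3.30e-08 = 0.00726 s
tau = 7.26 ms
Cutoff frequency: fc = 1 / (2*pi*R*C).
fc = 1 / (2*pi*0.00726) = 21.92 Hz

tau = 7.26 ms, fc = 21.92 Hz


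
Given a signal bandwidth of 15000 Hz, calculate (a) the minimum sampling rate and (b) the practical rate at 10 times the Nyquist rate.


By Nyquist theorem, fs_min = 2 * fmax.
fs_min = 2 * 15000 = 30000 Hz
Practical rate = 10 * fs_min = 10 * 30000 = 300000 Hz

fs_min = 30000 Hz, fs_practical = 300000 Hz
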